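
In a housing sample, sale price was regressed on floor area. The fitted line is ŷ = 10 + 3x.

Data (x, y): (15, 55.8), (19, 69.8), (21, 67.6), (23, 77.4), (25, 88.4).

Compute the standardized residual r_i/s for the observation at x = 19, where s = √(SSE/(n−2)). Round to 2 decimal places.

x=15: ŷ = 10 + 3·15 = 55; r = 55.8 − 55 = 0.8
x=19: ŷ = 10 + 3·19 = 67; r = 69.8 − 67 = 2.8
x=21: ŷ = 10 + 3·21 = 73; r = 67.6 − 73 = -5.4
x=23: ŷ = 10 + 3·23 = 79; r = 77.4 − 79 = -1.6
x=25: ŷ = 10 + 3·25 = 85; r = 88.4 − 85 = 3.4
SSE = 0.64 + 7.84 + 29.16 + 2.56 + 11.56 = 51.76
s = √(51.76/3) = 4.15371
r/s = 2.8 / 4.15371 = 0.67

0.67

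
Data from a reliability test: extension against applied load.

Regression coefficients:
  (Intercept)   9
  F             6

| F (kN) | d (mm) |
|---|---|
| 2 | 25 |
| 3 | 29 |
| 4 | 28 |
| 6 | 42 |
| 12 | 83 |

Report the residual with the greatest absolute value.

F=2: ŷ = 9 + 6·2 = 21; r = 25 − 21 = 4
F=3: ŷ = 9 + 6·3 = 27; r = 29 − 27 = 2
F=4: ŷ = 9 + 6·4 = 33; r = 28 − 33 = -5
F=6: ŷ = 9 + 6·6 = 45; r = 42 − 45 = -3
F=12: ŷ = 9 + 6·12 = 81; r = 83 − 81 = 2
Largest |r| is 5 at F = 4, residual -5.

r = -5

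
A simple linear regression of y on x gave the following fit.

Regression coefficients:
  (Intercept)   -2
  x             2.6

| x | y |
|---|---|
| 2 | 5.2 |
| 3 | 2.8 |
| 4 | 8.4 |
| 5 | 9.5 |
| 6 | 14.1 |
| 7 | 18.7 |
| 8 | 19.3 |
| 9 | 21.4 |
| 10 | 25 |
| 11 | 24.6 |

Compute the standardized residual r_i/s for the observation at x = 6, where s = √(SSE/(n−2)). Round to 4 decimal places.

0.2722

x=2: ŷ = -2 + 2.6·2 = 3.2; r = 5.2 − 3.2 = 2
x=3: ŷ = -2 + 2.6·3 = 5.8; r = 2.8 − 5.8 = -3
x=4: ŷ = -2 + 2.6·4 = 8.4; r = 8.4 − 8.4 = 0
x=5: ŷ = -2 + 2.6·5 = 11; r = 9.5 − 11 = -1.5
x=6: ŷ = -2 + 2.6·6 = 13.6; r = 14.1 − 13.6 = 0.5
x=7: ŷ = -2 + 2.6·7 = 16.2; r = 18.7 − 16.2 = 2.5
x=8: ŷ = -2 + 2.6·8 = 18.8; r = 19.3 − 18.8 = 0.5
x=9: ŷ = -2 + 2.6·9 = 21.4; r = 21.4 − 21.4 = 0
x=10: ŷ = -2 + 2.6·10 = 24; r = 25 − 24 = 1
x=11: ŷ = -2 + 2.6·11 = 26.6; r = 24.6 − 26.6 = -2
SSE = 4 + 9 + 0 + 2.25 + 0.25 + 6.25 + 0.25 + 0 + 1 + 4 = 27
s = √(27/8) = 1.83712
r/s = 0.5 / 1.83712 = 0.2722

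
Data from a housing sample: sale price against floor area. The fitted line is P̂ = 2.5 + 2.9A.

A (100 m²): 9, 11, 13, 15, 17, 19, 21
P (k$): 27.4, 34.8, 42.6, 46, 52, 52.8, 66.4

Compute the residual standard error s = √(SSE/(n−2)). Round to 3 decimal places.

A=9: P̂ = 2.5 + 2.9·9 = 28.6; r = 27.4 − 28.6 = -1.2
A=11: P̂ = 2.5 + 2.9·11 = 34.4; r = 34.8 − 34.4 = 0.4
A=13: P̂ = 2.5 + 2.9·13 = 40.2; r = 42.6 − 40.2 = 2.4
A=15: P̂ = 2.5 + 2.9·15 = 46; r = 46 − 46 = 0
A=17: P̂ = 2.5 + 2.9·17 = 51.8; r = 52 − 51.8 = 0.2
A=19: P̂ = 2.5 + 2.9·19 = 57.6; r = 52.8 − 57.6 = -4.8
A=21: P̂ = 2.5 + 2.9·21 = 63.4; r = 66.4 − 63.4 = 3
SSE = 1.44 + 0.16 + 5.76 + 0 + 0.04 + 23.04 + 9 = 39.44
s = √(39.44/5) = √7.888 ≈ 2.809

s = 2.809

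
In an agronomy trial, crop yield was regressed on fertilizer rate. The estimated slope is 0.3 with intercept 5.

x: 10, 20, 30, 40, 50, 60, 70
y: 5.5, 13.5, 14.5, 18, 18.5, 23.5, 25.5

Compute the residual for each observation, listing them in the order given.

-2.5, 2.5, 0.5, 1, -1.5, 0.5, -0.5

x=10: ŷ = 5 + 0.3·10 = 8; r = 5.5 − 8 = -2.5
x=20: ŷ = 5 + 0.3·20 = 11; r = 13.5 − 11 = 2.5
x=30: ŷ = 5 + 0.3·30 = 14; r = 14.5 − 14 = 0.5
x=40: ŷ = 5 + 0.3·40 = 17; r = 18 − 17 = 1
x=50: ŷ = 5 + 0.3·50 = 20; r = 18.5 − 20 = -1.5
x=60: ŷ = 5 + 0.3·60 = 23; r = 23.5 − 23 = 0.5
x=70: ŷ = 5 + 0.3·70 = 26; r = 25.5 − 26 = -0.5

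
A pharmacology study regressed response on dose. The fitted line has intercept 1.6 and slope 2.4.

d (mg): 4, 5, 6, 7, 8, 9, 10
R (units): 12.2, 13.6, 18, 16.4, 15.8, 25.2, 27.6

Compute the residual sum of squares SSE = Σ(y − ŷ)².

d=4: ŷ = 1.6 + 2.4·4 = 11.2; e = 12.2 − 11.2 = 1
d=5: ŷ = 1.6 + 2.4·5 = 13.6; e = 13.6 − 13.6 = 0
d=6: ŷ = 1.6 + 2.4·6 = 16; e = 18 − 16 = 2
d=7: ŷ = 1.6 + 2.4·7 = 18.4; e = 16.4 − 18.4 = -2
d=8: ŷ = 1.6 + 2.4·8 = 20.8; e = 15.8 − 20.8 = -5
d=9: ŷ = 1.6 + 2.4·9 = 23.2; e = 25.2 − 23.2 = 2
d=10: ŷ = 1.6 + 2.4·10 = 25.6; e = 27.6 − 25.6 = 2
SSE = 1 + 0 + 4 + 4 + 25 + 4 + 4 = 42

SSE = 42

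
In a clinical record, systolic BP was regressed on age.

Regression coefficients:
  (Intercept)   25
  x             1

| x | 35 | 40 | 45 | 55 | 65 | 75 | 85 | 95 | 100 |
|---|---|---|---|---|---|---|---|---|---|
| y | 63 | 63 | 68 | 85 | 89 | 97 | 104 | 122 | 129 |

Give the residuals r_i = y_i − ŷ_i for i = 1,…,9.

3, -2, -2, 5, -1, -3, -6, 2, 4

x=35: ŷ = 25 + 35 = 60; r = 63 − 60 = 3
x=40: ŷ = 25 + 40 = 65; r = 63 − 65 = -2
x=45: ŷ = 25 + 45 = 70; r = 68 − 70 = -2
x=55: ŷ = 25 + 55 = 80; r = 85 − 80 = 5
x=65: ŷ = 25 + 65 = 90; r = 89 − 90 = -1
x=75: ŷ = 25 + 75 = 100; r = 97 − 100 = -3
x=85: ŷ = 25 + 85 = 110; r = 104 − 110 = -6
x=95: ŷ = 25 + 95 = 120; r = 122 − 120 = 2
x=100: ŷ = 25 + 100 = 125; r = 129 − 125 = 4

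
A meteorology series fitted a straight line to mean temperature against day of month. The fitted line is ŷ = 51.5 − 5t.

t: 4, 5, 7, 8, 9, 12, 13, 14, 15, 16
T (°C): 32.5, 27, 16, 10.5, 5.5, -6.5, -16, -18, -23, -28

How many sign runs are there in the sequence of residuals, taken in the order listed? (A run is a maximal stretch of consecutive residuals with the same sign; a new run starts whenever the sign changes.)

5 runs

t=4: ŷ = 51.5 − 5·4 = 31.5; r = 32.5 − 31.5 = 1
t=5: ŷ = 51.5 − 5·5 = 26.5; r = 27 − 26.5 = 0.5
t=7: ŷ = 51.5 − 5·7 = 16.5; r = 16 − 16.5 = -0.5
t=8: ŷ = 51.5 − 5·8 = 11.5; r = 10.5 − 11.5 = -1
t=9: ŷ = 51.5 − 5·9 = 6.5; r = 5.5 − 6.5 = -1
t=12: ŷ = 51.5 − 5·12 = -8.5; r = -6.5 − (-8.5) = 2
t=13: ŷ = 51.5 − 5·13 = -13.5; r = -16 − (-13.5) = -2.5
t=14: ŷ = 51.5 − 5·14 = -18.5; r = -18 − (-18.5) = 0.5
t=15: ŷ = 51.5 − 5·15 = -23.5; r = -23 − (-23.5) = 0.5
t=16: ŷ = 51.5 − 5·16 = -28.5; r = -28 − (-28.5) = 0.5
Signs: + + − − − + − + + +
Runs: +×2, −×3, +×1, −×1, +×3 → 5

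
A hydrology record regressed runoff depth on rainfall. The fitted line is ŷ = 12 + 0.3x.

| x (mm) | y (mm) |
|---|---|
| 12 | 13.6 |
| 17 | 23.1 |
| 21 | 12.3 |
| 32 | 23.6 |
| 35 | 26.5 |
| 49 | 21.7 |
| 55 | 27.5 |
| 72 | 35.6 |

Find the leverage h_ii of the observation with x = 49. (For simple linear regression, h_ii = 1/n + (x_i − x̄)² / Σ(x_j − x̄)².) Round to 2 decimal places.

h = 0.18

x̄ = (12 + 17 + 21 + 32 + 35 + 49 + 55 + 72)/8 = 36.625
Σ(x − x̄)² = 606.391 + 385.141 + 244.141 + 21.3906 + 2.64062 + 153.141 + 337.641 + 1251.39 = 3001.88
h = 1/8 + (12.375)²/3001.88 = 0.125 + 0.051015 = 0.18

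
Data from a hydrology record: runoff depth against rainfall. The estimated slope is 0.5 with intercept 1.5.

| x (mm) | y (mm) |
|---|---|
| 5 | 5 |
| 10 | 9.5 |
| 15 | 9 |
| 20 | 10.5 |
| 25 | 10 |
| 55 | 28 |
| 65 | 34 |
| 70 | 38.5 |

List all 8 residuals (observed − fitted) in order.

1, 3, 0, -1, -4, -1, 0, 2

x=5: ŷ = 1.5 + 0.5·5 = 4; r = 5 − 4 = 1
x=10: ŷ = 1.5 + 0.5·10 = 6.5; r = 9.5 − 6.5 = 3
x=15: ŷ = 1.5 + 0.5·15 = 9; r = 9 − 9 = 0
x=20: ŷ = 1.5 + 0.5·20 = 11.5; r = 10.5 − 11.5 = -1
x=25: ŷ = 1.5 + 0.5·25 = 14; r = 10 − 14 = -4
x=55: ŷ = 1.5 + 0.5·55 = 29; r = 28 − 29 = -1
x=65: ŷ = 1.5 + 0.5·65 = 34; r = 34 − 34 = 0
x=70: ŷ = 1.5 + 0.5·70 = 36.5; r = 38.5 − 36.5 = 2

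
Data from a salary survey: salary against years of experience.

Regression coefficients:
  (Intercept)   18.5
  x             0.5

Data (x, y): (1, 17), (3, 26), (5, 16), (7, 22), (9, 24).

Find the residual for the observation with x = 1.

e = -2

ŷ = 18.5 + 0.5·1 = 19
e = 17 − 19 = -2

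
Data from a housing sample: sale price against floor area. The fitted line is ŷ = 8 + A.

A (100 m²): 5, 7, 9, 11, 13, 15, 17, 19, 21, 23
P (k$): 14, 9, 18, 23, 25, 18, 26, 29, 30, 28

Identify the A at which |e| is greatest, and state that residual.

A=5: ŷ = 8 + 5 = 13; e = 14 − 13 = 1
A=7: ŷ = 8 + 7 = 15; e = 9 − 15 = -6
A=9: ŷ = 8 + 9 = 17; e = 18 − 17 = 1
A=11: ŷ = 8 + 11 = 19; e = 23 − 19 = 4
A=13: ŷ = 8 + 13 = 21; e = 25 − 21 = 4
A=15: ŷ = 8 + 15 = 23; e = 18 − 23 = -5
A=17: ŷ = 8 + 17 = 25; e = 26 − 25 = 1
A=19: ŷ = 8 + 19 = 27; e = 29 − 27 = 2
A=21: ŷ = 8 + 21 = 29; e = 30 − 29 = 1
A=23: ŷ = 8 + 23 = 31; e = 28 − 31 = -3
Largest |e| is 6 at A = 7, residual -6.

A = 7, e = -6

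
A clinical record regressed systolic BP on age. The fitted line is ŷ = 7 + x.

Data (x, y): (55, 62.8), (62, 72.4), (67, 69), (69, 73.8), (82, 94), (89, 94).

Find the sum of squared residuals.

SSE = 71.04

x=55: ŷ = 7 + 55 = 62; e = 62.8 − 62 = 0.8
x=62: ŷ = 7 + 62 = 69; e = 72.4 − 69 = 3.4
x=67: ŷ = 7 + 67 = 74; e = 69 − 74 = -5
x=69: ŷ = 7 + 69 = 76; e = 73.8 − 76 = -2.2
x=82: ŷ = 7 + 82 = 89; e = 94 − 89 = 5
x=89: ŷ = 7 + 89 = 96; e = 94 − 96 = -2
SSE = 0.64 + 11.56 + 25 + 4.84 + 25 + 4 = 71.04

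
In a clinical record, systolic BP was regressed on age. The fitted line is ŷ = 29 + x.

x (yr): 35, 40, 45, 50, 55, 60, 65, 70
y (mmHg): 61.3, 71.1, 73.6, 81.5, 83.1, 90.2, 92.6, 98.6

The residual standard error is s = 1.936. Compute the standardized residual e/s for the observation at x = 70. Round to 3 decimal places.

ŷ = 29 + 70 = 99
e = 98.6 − 99 = -0.4
e/s = -0.4 / 1.936 = -0.207

-0.207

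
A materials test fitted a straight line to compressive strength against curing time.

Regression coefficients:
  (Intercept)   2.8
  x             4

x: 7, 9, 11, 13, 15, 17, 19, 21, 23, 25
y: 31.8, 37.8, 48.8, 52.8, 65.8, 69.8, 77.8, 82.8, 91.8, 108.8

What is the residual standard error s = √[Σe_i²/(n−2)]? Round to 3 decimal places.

s = 3.202

x=7: ŷ = 2.8 + 4·7 = 30.8; e = 31.8 − 30.8 = 1
x=9: ŷ = 2.8 + 4·9 = 38.8; e = 37.8 − 38.8 = -1
x=11: ŷ = 2.8 + 4·11 = 46.8; e = 48.8 − 46.8 = 2
x=13: ŷ = 2.8 + 4·13 = 54.8; e = 52.8 − 54.8 = -2
x=15: ŷ = 2.8 + 4·15 = 62.8; e = 65.8 − 62.8 = 3
x=17: ŷ = 2.8 + 4·17 = 70.8; e = 69.8 − 70.8 = -1
x=19: ŷ = 2.8 + 4·19 = 78.8; e = 77.8 − 78.8 = -1
x=21: ŷ = 2.8 + 4·21 = 86.8; e = 82.8 − 86.8 = -4
x=23: ŷ = 2.8 + 4·23 = 94.8; e = 91.8 − 94.8 = -3
x=25: ŷ = 2.8 + 4·25 = 102.8; e = 108.8 − 102.8 = 6
SSE = 1 + 1 + 4 + 4 + 9 + 1 + 1 + 16 + 9 + 36 = 82
s = √(82/8) = √10.25 ≈ 3.202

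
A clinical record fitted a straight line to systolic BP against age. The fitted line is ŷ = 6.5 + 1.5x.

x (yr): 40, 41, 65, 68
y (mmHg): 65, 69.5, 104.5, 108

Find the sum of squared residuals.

x=40: ŷ = 6.5 + 1.5·40 = 66.5; e = 65 − 66.5 = -1.5
x=41: ŷ = 6.5 + 1.5·41 = 68; e = 69.5 − 68 = 1.5
x=65: ŷ = 6.5 + 1.5·65 = 104; e = 104.5 − 104 = 0.5
x=68: ŷ = 6.5 + 1.5·68 = 108.5; e = 108 − 108.5 = -0.5
SSE = 2.25 + 2.25 + 0.25 + 0.25 = 5

SSE = 5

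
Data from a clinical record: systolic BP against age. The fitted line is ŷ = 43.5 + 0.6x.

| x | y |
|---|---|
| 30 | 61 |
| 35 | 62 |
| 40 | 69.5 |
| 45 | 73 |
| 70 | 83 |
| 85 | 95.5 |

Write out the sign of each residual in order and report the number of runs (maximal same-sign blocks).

4 runs

x=30: ŷ = 43.5 + 0.6·30 = 61.5; e = 61 − 61.5 = -0.5
x=35: ŷ = 43.5 + 0.6·35 = 64.5; e = 62 − 64.5 = -2.5
x=40: ŷ = 43.5 + 0.6·40 = 67.5; e = 69.5 − 67.5 = 2
x=45: ŷ = 43.5 + 0.6·45 = 70.5; e = 73 − 70.5 = 2.5
x=70: ŷ = 43.5 + 0.6·70 = 85.5; e = 83 − 85.5 = -2.5
x=85: ŷ = 43.5 + 0.6·85 = 94.5; e = 95.5 − 94.5 = 1
Signs: − − + + − +
Runs: −×2, +×2, −×1, +×1 → 4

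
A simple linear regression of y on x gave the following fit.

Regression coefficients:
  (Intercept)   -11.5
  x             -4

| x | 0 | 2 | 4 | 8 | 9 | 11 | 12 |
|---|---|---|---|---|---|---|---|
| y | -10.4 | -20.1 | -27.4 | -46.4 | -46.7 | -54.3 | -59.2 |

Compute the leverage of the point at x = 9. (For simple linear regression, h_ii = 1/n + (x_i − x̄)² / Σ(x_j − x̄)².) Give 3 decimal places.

x̄ = (0 + 2 + 4 + 8 + 9 + 11 + 12)/7 = 6.57143
Σ(x − x̄)² = 43.1837 + 20.898 + 6.61224 + 2.04082 + 5.89796 + 19.6122 + 29.4694 = 127.714
h = 1/7 + (2.42857)²/127.714 = 0.142857 + 0.0461809 = 0.189

h = 0.189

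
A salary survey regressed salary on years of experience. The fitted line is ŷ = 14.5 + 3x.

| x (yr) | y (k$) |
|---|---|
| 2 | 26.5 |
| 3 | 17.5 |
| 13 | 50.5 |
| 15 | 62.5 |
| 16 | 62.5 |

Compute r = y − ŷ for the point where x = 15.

r = 3

ŷ = 14.5 + 3·15 = 59.5
r = 62.5 − 59.5 = 3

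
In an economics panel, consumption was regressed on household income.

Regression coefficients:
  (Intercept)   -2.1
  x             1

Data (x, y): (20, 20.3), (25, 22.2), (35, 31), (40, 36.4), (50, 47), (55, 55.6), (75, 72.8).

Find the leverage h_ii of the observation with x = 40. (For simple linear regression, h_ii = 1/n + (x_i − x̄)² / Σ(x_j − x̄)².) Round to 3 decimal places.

h = 0.147

x̄ = (20 + 25 + 35 + 40 + 50 + 55 + 75)/7 = 42.8571
Σ(x − x̄)² = 522.449 + 318.878 + 61.7347 + 8.16327 + 51.0204 + 147.449 + 1033.16 = 2142.86
h = 1/7 + (-2.85714)²/2142.86 = 0.142857 + 0.00380952 = 0.147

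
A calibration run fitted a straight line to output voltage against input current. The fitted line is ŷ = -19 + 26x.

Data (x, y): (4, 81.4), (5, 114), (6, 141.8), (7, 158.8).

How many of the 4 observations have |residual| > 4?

x=4: ŷ = -19 + 26·4 = 85; e = 81.4 − 85 = -3.6
x=5: ŷ = -19 + 26·5 = 111; e = 114 − 111 = 3
x=6: ŷ = -19 + 26·6 = 137; e = 141.8 − 137 = 4.8
x=7: ŷ = -19 + 26·7 = 163; e = 158.8 − 163 = -4.2
|e| > 4: x=6 (|e|=4.8), x=7 (|e|=4.2) → 2

2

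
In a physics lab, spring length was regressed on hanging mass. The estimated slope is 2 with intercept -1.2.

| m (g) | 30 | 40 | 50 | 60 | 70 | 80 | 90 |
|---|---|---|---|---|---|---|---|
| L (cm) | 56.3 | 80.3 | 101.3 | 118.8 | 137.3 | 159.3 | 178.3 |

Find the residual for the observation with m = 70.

ŷ = -1.2 + 2·70 = 138.8
e = 137.3 − 138.8 = -1.5

e = -1.5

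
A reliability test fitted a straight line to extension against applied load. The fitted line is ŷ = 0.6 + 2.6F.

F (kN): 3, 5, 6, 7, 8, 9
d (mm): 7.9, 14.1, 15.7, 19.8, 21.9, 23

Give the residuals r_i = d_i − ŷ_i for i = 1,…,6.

-0.5, 0.5, -0.5, 1, 0.5, -1

F=3: ŷ = 0.6 + 2.6·3 = 8.4; r = 7.9 − 8.4 = -0.5
F=5: ŷ = 0.6 + 2.6·5 = 13.6; r = 14.1 − 13.6 = 0.5
F=6: ŷ = 0.6 + 2.6·6 = 16.2; r = 15.7 − 16.2 = -0.5
F=7: ŷ = 0.6 + 2.6·7 = 18.8; r = 19.8 − 18.8 = 1
F=8: ŷ = 0.6 + 2.6·8 = 21.4; r = 21.9 − 21.4 = 0.5
F=9: ŷ = 0.6 + 2.6·9 = 24; r = 23 − 24 = -1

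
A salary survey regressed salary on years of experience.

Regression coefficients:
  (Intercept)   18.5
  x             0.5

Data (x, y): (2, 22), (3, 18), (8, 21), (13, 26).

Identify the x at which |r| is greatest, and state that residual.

x=2: ŷ = 18.5 + 0.5·2 = 19.5; r = 22 − 19.5 = 2.5
x=3: ŷ = 18.5 + 0.5·3 = 20; r = 18 − 20 = -2
x=8: ŷ = 18.5 + 0.5·8 = 22.5; r = 21 − 22.5 = -1.5
x=13: ŷ = 18.5 + 0.5·13 = 25; r = 26 − 25 = 1
Largest |r| is 2.5 at x = 2, residual 2.5.

x = 2, r = 2.5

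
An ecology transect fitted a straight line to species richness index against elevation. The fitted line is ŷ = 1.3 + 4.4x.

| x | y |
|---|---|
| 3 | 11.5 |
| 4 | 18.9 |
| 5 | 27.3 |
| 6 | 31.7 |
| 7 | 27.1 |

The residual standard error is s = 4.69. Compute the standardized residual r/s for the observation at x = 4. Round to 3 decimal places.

ŷ = 1.3 + 4.4·4 = 18.9
r = 18.9 − 18.9 = 0
r/s = 0 / 4.69 = 0.000

0.000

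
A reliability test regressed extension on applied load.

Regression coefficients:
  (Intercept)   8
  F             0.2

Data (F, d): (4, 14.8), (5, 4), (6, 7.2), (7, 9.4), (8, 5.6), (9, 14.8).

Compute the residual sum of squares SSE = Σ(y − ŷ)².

F=4: d̂ = 8 + 0.2·4 = 8.8; r = 14.8 − 8.8 = 6
F=5: d̂ = 8 + 0.2·5 = 9; r = 4 − 9 = -5
F=6: d̂ = 8 + 0.2·6 = 9.2; r = 7.2 − 9.2 = -2
F=7: d̂ = 8 + 0.2·7 = 9.4; r = 9.4 − 9.4 = 0
F=8: d̂ = 8 + 0.2·8 = 9.6; r = 5.6 − 9.6 = -4
F=9: d̂ = 8 + 0.2·9 = 9.8; r = 14.8 − 9.8 = 5
SSE = 36 + 25 + 4 + 0 + 16 + 25 = 106

SSE = 106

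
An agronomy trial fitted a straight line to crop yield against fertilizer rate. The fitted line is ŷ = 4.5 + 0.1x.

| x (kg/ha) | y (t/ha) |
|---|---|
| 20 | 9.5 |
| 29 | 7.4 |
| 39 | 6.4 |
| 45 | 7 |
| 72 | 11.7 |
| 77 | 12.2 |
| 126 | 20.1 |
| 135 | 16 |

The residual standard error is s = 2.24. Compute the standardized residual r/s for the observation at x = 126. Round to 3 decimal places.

1.339

ŷ = 4.5 + 0.1·126 = 17.1
r = 20.1 − 17.1 = 3
r/s = 3 / 2.24 = 1.339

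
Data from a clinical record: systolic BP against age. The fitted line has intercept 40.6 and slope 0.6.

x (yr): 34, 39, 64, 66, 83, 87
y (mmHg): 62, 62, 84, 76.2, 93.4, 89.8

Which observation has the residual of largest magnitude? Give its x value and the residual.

x = 64, r = 5

x=34: ŷ = 40.6 + 0.6·34 = 61; r = 62 − 61 = 1
x=39: ŷ = 40.6 + 0.6·39 = 64; r = 62 − 64 = -2
x=64: ŷ = 40.6 + 0.6·64 = 79; r = 84 − 79 = 5
x=66: ŷ = 40.6 + 0.6·66 = 80.2; r = 76.2 − 80.2 = -4
x=83: ŷ = 40.6 + 0.6·83 = 90.4; r = 93.4 − 90.4 = 3
x=87: ŷ = 40.6 + 0.6·87 = 92.8; r = 89.8 − 92.8 = -3
Largest |r| is 5 at x = 64, residual 5.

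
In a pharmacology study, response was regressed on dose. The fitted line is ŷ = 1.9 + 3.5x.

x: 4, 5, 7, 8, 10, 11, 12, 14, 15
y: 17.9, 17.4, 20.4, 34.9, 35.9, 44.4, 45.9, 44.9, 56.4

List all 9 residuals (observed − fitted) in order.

2, -2, -6, 5, -1, 4, 2, -6, 2

x=4: ŷ = 1.9 + 3.5·4 = 15.9; r = 17.9 − 15.9 = 2
x=5: ŷ = 1.9 + 3.5·5 = 19.4; r = 17.4 − 19.4 = -2
x=7: ŷ = 1.9 + 3.5·7 = 26.4; r = 20.4 − 26.4 = -6
x=8: ŷ = 1.9 + 3.5·8 = 29.9; r = 34.9 − 29.9 = 5
x=10: ŷ = 1.9 + 3.5·10 = 36.9; r = 35.9 − 36.9 = -1
x=11: ŷ = 1.9 + 3.5·11 = 40.4; r = 44.4 − 40.4 = 4
x=12: ŷ = 1.9 + 3.5·12 = 43.9; r = 45.9 − 43.9 = 2
x=14: ŷ = 1.9 + 3.5·14 = 50.9; r = 44.9 − 50.9 = -6
x=15: ŷ = 1.9 + 3.5·15 = 54.4; r = 56.4 − 54.4 = 2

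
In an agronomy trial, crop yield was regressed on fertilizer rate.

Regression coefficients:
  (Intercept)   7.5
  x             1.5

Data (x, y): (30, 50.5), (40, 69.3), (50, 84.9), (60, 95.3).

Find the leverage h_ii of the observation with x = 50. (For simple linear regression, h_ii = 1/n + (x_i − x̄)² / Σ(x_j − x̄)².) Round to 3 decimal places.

h = 0.300

x̄ = (30 + 40 + 50 + 60)/4 = 45
Σ(x − x̄)² = 225 + 25 + 25 + 225 = 500
h = 1/4 + (5)²/500 = 0.25 + 0.05 = 0.300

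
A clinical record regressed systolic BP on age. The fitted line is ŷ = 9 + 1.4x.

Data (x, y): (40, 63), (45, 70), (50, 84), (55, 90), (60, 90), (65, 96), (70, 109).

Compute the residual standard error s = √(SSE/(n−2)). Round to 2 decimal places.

s = 3.95

x=40: ŷ = 9 + 1.4·40 = 65; e = 63 − 65 = -2
x=45: ŷ = 9 + 1.4·45 = 72; e = 70 − 72 = -2
x=50: ŷ = 9 + 1.4·50 = 79; e = 84 − 79 = 5
x=55: ŷ = 9 + 1.4·55 = 86; e = 90 − 86 = 4
x=60: ŷ = 9 + 1.4·60 = 93; e = 90 − 93 = -3
x=65: ŷ = 9 + 1.4·65 = 100; e = 96 − 100 = -4
x=70: ŷ = 9 + 1.4·70 = 107; e = 109 − 107 = 2
SSE = 4 + 4 + 25 + 16 + 9 + 16 + 4 = 78
s = √(78/5) = √15.6 ≈ 3.95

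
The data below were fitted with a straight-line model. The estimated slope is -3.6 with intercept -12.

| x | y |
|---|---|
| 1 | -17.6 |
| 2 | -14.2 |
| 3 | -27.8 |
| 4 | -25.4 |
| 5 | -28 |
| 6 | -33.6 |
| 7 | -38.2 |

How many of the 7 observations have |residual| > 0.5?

6

x=1: ŷ = -12 − 3.6·1 = -15.6; e = -17.6 − (-15.6) = -2
x=2: ŷ = -12 − 3.6·2 = -19.2; e = -14.2 − (-19.2) = 5
x=3: ŷ = -12 − 3.6·3 = -22.8; e = -27.8 − (-22.8) = -5
x=4: ŷ = -12 − 3.6·4 = -26.4; e = -25.4 − (-26.4) = 1
x=5: ŷ = -12 − 3.6·5 = -30; e = -28 − (-30) = 2
x=6: ŷ = -12 − 3.6·6 = -33.6; e = -33.6 − (-33.6) = 0
x=7: ŷ = -12 − 3.6·7 = -37.2; e = -38.2 − (-37.2) = -1
|e| > 0.5: x=1 (|e|=2), x=2 (|e|=5), x=3 (|e|=5), x=4 (|e|=1), x=5 (|e|=2), x=7 (|e|=1) → 6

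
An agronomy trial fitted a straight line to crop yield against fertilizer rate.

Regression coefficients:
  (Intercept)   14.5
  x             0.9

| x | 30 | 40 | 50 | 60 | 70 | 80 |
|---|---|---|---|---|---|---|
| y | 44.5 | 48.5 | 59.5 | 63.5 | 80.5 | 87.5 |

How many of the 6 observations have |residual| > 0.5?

5

x=30: ŷ = 14.5 + 0.9·30 = 41.5; e = 44.5 − 41.5 = 3
x=40: ŷ = 14.5 + 0.9·40 = 50.5; e = 48.5 − 50.5 = -2
x=50: ŷ = 14.5 + 0.9·50 = 59.5; e = 59.5 − 59.5 = 0
x=60: ŷ = 14.5 + 0.9·60 = 68.5; e = 63.5 − 68.5 = -5
x=70: ŷ = 14.5 + 0.9·70 = 77.5; e = 80.5 − 77.5 = 3
x=80: ŷ = 14.5 + 0.9·80 = 86.5; e = 87.5 − 86.5 = 1
|e| > 0.5: x=30 (|e|=3), x=40 (|e|=2), x=60 (|e|=5), x=70 (|e|=3), x=80 (|e|=1) → 5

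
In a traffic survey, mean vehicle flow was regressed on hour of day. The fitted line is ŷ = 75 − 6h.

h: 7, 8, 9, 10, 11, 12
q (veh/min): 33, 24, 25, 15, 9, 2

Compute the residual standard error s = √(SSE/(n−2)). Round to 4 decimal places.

h=7: ŷ = 75 − 6·7 = 33; e = 33 − 33 = 0
h=8: ŷ = 75 − 6·8 = 27; e = 24 − 27 = -3
h=9: ŷ = 75 − 6·9 = 21; e = 25 − 21 = 4
h=10: ŷ = 75 − 6·10 = 15; e = 15 − 15 = 0
h=11: ŷ = 75 − 6·11 = 9; e = 9 − 9 = 0
h=12: ŷ = 75 − 6·12 = 3; e = 2 − 3 = -1
SSE = 0 + 9 + 16 + 0 + 0 + 1 = 26
s = √(26/4) = √6.5 ≈ 2.5495

s = 2.5495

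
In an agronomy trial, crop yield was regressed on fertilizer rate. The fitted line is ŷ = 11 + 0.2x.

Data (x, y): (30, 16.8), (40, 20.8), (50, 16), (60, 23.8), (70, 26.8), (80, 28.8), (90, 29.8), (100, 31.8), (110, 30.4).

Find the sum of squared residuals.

SSE = 43.44

x=30: ŷ = 11 + 0.2·30 = 17; r = 16.8 − 17 = -0.2
x=40: ŷ = 11 + 0.2·40 = 19; r = 20.8 − 19 = 1.8
x=50: ŷ = 11 + 0.2·50 = 21; r = 16 − 21 = -5
x=60: ŷ = 11 + 0.2·60 = 23; r = 23.8 − 23 = 0.8
x=70: ŷ = 11 + 0.2·70 = 25; r = 26.8 − 25 = 1.8
x=80: ŷ = 11 + 0.2·80 = 27; r = 28.8 − 27 = 1.8
x=90: ŷ = 11 + 0.2·90 = 29; r = 29.8 − 29 = 0.8
x=100: ŷ = 11 + 0.2·100 = 31; r = 31.8 − 31 = 0.8
x=110: ŷ = 11 + 0.2·110 = 33; r = 30.4 − 33 = -2.6
SSE = 0.04 + 3.24 + 25 + 0.64 + 3.24 + 3.24 + 0.64 + 0.64 + 6.76 = 43.44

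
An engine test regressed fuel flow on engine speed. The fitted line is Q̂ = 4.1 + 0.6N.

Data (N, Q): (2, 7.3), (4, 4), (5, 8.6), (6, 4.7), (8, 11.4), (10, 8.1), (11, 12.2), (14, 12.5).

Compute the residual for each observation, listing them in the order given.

N=2: Q̂ = 4.1 + 0.6·2 = 5.3; e = 7.3 − 5.3 = 2
N=4: Q̂ = 4.1 + 0.6·4 = 6.5; e = 4 − 6.5 = -2.5
N=5: Q̂ = 4.1 + 0.6·5 = 7.1; e = 8.6 − 7.1 = 1.5
N=6: Q̂ = 4.1 + 0.6·6 = 7.7; e = 4.7 − 7.7 = -3
N=8: Q̂ = 4.1 + 0.6·8 = 8.9; e = 11.4 − 8.9 = 2.5
N=10: Q̂ = 4.1 + 0.6·10 = 10.1; e = 8.1 − 10.1 = -2
N=11: Q̂ = 4.1 + 0.6·11 = 10.7; e = 12.2 − 10.7 = 1.5
N=14: Q̂ = 4.1 + 0.6·14 = 12.5; e = 12.5 − 12.5 = 0

2, -2.5, 1.5, -3, 2.5, -2, 1.5, 0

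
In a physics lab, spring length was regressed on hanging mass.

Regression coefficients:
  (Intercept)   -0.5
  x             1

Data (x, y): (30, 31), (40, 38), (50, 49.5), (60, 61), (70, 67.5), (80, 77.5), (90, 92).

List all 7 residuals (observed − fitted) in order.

1.5, -1.5, 0, 1.5, -2, -2, 2.5

x=30: ŷ = -0.5 + 30 = 29.5; r = 31 − 29.5 = 1.5
x=40: ŷ = -0.5 + 40 = 39.5; r = 38 − 39.5 = -1.5
x=50: ŷ = -0.5 + 50 = 49.5; r = 49.5 − 49.5 = 0
x=60: ŷ = -0.5 + 60 = 59.5; r = 61 − 59.5 = 1.5
x=70: ŷ = -0.5 + 70 = 69.5; r = 67.5 − 69.5 = -2
x=80: ŷ = -0.5 + 80 = 79.5; r = 77.5 − 79.5 = -2
x=90: ŷ = -0.5 + 90 = 89.5; r = 92 − 89.5 = 2.5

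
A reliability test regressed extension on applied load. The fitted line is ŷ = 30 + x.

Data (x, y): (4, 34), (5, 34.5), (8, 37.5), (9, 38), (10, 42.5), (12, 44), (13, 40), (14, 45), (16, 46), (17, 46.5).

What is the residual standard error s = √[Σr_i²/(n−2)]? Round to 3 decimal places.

x=4: ŷ = 30 + 4 = 34; r = 34 − 34 = 0
x=5: ŷ = 30 + 5 = 35; r = 34.5 − 35 = -0.5
x=8: ŷ = 30 + 8 = 38; r = 37.5 − 38 = -0.5
x=9: ŷ = 30 + 9 = 39; r = 38 − 39 = -1
x=10: ŷ = 30 + 10 = 40; r = 42.5 − 40 = 2.5
x=12: ŷ = 30 + 12 = 42; r = 44 − 42 = 2
x=13: ŷ = 30 + 13 = 43; r = 40 − 43 = -3
x=14: ŷ = 30 + 14 = 44; r = 45 − 44 = 1
x=16: ŷ = 30 + 16 = 46; r = 46 − 46 = 0
x=17: ŷ = 30 + 17 = 47; r = 46.5 − 47 = -0.5
SSE = 0 + 0.25 + 0.25 + 1 + 6.25 + 4 + 9 + 1 + 0 + 0.25 = 22
s = √(22/8) = √2.75 ≈ 1.658

s = 1.658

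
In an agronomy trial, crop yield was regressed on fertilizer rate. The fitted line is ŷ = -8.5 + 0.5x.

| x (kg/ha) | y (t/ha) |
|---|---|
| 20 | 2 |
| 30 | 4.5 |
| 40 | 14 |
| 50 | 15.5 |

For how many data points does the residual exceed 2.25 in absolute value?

x=20: ŷ = -8.5 + 0.5·20 = 1.5; e = 2 − 1.5 = 0.5
x=30: ŷ = -8.5 + 0.5·30 = 6.5; e = 4.5 − 6.5 = -2
x=40: ŷ = -8.5 + 0.5·40 = 11.5; e = 14 − 11.5 = 2.5
x=50: ŷ = -8.5 + 0.5·50 = 16.5; e = 15.5 − 16.5 = -1
|e| > 2.25: x=40 (|e|=2.5) → 1

1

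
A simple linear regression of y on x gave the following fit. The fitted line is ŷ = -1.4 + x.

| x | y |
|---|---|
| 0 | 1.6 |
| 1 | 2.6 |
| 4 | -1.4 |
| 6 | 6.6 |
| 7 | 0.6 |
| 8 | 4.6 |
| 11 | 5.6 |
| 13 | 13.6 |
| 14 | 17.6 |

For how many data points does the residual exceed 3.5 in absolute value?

4

x=0: ŷ = -1.4 + 0 = -1.4; e = 1.6 − (-1.4) = 3
x=1: ŷ = -1.4 + 1 = -0.4; e = 2.6 − (-0.4) = 3
x=4: ŷ = -1.4 + 4 = 2.6; e = -1.4 − 2.6 = -4
x=6: ŷ = -1.4 + 6 = 4.6; e = 6.6 − 4.6 = 2
x=7: ŷ = -1.4 + 7 = 5.6; e = 0.6 − 5.6 = -5
x=8: ŷ = -1.4 + 8 = 6.6; e = 4.6 − 6.6 = -2
x=11: ŷ = -1.4 + 11 = 9.6; e = 5.6 − 9.6 = -4
x=13: ŷ = -1.4 + 13 = 11.6; e = 13.6 − 11.6 = 2
x=14: ŷ = -1.4 + 14 = 12.6; e = 17.6 − 12.6 = 5
|e| > 3.5: x=4 (|e|=4), x=7 (|e|=5), x=11 (|e|=4), x=14 (|e|=5) → 4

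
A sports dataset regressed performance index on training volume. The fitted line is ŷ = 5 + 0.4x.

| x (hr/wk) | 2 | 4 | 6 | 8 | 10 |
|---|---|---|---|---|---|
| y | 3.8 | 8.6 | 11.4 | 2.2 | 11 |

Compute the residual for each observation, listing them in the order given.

x=2: ŷ = 5 + 0.4·2 = 5.8; e = 3.8 − 5.8 = -2
x=4: ŷ = 5 + 0.4·4 = 6.6; e = 8.6 − 6.6 = 2
x=6: ŷ = 5 + 0.4·6 = 7.4; e = 11.4 − 7.4 = 4
x=8: ŷ = 5 + 0.4·8 = 8.2; e = 2.2 − 8.2 = -6
x=10: ŷ = 5 + 0.4·10 = 9; e = 11 − 9 = 2

-2, 2, 4, -6, 2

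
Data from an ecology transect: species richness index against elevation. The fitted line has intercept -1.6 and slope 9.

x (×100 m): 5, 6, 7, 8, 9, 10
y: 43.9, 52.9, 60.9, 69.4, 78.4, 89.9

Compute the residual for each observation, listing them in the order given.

x=5: ŷ = -1.6 + 9·5 = 43.4; r = 43.9 − 43.4 = 0.5
x=6: ŷ = -1.6 + 9·6 = 52.4; r = 52.9 − 52.4 = 0.5
x=7: ŷ = -1.6 + 9·7 = 61.4; r = 60.9 − 61.4 = -0.5
x=8: ŷ = -1.6 + 9·8 = 70.4; r = 69.4 − 70.4 = -1
x=9: ŷ = -1.6 + 9·9 = 79.4; r = 78.4 − 79.4 = -1
x=10: ŷ = -1.6 + 9·10 = 88.4; r = 89.9 − 88.4 = 1.5

0.5, 0.5, -0.5, -1, -1, 1.5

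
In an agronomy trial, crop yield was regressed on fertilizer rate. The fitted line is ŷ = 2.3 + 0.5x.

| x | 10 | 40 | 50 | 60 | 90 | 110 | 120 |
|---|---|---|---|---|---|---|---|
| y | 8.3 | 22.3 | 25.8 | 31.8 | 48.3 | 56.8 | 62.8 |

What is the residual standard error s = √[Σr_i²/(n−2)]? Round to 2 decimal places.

x=10: ŷ = 2.3 + 0.5·10 = 7.3; r = 8.3 − 7.3 = 1
x=40: ŷ = 2.3 + 0.5·40 = 22.3; r = 22.3 − 22.3 = 0
x=50: ŷ = 2.3 + 0.5·50 = 27.3; r = 25.8 − 27.3 = -1.5
x=60: ŷ = 2.3 + 0.5·60 = 32.3; r = 31.8 − 32.3 = -0.5
x=90: ŷ = 2.3 + 0.5·90 = 47.3; r = 48.3 − 47.3 = 1
x=110: ŷ = 2.3 + 0.5·110 = 57.3; r = 56.8 − 57.3 = -0.5
x=120: ŷ = 2.3 + 0.5·120 = 62.3; r = 62.8 − 62.3 = 0.5
SSE = 1 + 0 + 2.25 + 0.25 + 1 + 0.25 + 0.25 = 5
s = √(5/5) = √1 ≈ 1.00

s = 1.00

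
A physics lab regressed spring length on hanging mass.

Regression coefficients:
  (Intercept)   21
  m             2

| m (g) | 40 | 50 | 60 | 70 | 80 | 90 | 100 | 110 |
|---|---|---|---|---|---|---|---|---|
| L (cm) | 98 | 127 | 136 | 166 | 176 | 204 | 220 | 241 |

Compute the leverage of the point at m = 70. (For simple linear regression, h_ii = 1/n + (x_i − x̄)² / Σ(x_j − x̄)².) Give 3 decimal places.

m̄ = (40 + 50 + 60 + 70 + 80 + 90 + 100 + 110)/8 = 75
Σ(m − m̄)² = 1225 + 625 + 225 + 25 + 25 + 225 + 625 + 1225 = 4200
h = 1/8 + (-5)²/4200 = 0.125 + 0.00595238 = 0.131

h = 0.131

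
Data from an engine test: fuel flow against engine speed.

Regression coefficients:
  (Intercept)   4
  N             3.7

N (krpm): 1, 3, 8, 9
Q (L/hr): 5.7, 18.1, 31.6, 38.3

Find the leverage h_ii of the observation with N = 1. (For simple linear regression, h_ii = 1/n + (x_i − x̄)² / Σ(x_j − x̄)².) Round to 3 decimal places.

h = 0.654

N̄ = (1 + 3 + 8 + 9)/4 = 5.25
Σ(N − N̄)² = 18.0625 + 5.0625 + 7.5625 + 14.0625 = 44.75
h = 1/4 + (-4.25)²/44.75 = 0.25 + 0.403631 = 0.654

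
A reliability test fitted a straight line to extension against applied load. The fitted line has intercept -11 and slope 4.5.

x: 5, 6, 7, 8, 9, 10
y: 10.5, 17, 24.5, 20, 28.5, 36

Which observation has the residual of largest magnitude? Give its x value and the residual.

x=5: ŷ = -11 + 4.5·5 = 11.5; r = 10.5 − 11.5 = -1
x=6: ŷ = -11 + 4.5·6 = 16; r = 17 − 16 = 1
x=7: ŷ = -11 + 4.5·7 = 20.5; r = 24.5 − 20.5 = 4
x=8: ŷ = -11 + 4.5·8 = 25; r = 20 − 25 = -5
x=9: ŷ = -11 + 4.5·9 = 29.5; r = 28.5 − 29.5 = -1
x=10: ŷ = -11 + 4.5·10 = 34; r = 36 − 34 = 2
Largest |r| is 5 at x = 8, residual -5.

x = 8, r = -5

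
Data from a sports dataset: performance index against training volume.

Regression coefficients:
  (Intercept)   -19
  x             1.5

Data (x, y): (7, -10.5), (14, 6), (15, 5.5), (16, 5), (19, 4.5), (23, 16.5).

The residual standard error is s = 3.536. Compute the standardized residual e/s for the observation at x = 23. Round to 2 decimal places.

ŷ = -19 + 1.5·23 = 15.5
e = 16.5 − 15.5 = 1
e/s = 1 / 3.536 = 0.28

0.28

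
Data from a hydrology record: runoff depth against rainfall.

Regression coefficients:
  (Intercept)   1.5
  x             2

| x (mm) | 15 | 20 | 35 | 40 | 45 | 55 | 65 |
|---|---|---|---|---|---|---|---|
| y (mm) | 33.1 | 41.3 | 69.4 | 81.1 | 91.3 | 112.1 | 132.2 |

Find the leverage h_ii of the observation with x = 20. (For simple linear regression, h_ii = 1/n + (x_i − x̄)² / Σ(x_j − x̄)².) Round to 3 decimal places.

x̄ = (15 + 20 + 35 + 40 + 45 + 55 + 65)/7 = 39.2857
Σ(x − x̄)² = 589.796 + 371.939 + 18.3673 + 0.510204 + 32.6531 + 246.939 + 661.224 = 1921.43
h = 1/7 + (-19.2857)²/1921.43 = 0.142857 + 0.193574 = 0.336

h = 0.336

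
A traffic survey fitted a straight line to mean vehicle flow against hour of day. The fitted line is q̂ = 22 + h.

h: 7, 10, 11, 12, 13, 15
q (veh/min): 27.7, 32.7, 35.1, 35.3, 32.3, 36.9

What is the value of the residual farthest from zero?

h=7: q̂ = 22 + 7 = 29; e = 27.7 − 29 = -1.3
h=10: q̂ = 22 + 10 = 32; e = 32.7 − 32 = 0.7
h=11: q̂ = 22 + 11 = 33; e = 35.1 − 33 = 2.1
h=12: q̂ = 22 + 12 = 34; e = 35.3 − 34 = 1.3
h=13: q̂ = 22 + 13 = 35; e = 32.3 − 35 = -2.7
h=15: q̂ = 22 + 15 = 37; e = 36.9 − 37 = -0.1
Largest |e| is 2.7 at h = 13, residual -2.7.

e = -2.7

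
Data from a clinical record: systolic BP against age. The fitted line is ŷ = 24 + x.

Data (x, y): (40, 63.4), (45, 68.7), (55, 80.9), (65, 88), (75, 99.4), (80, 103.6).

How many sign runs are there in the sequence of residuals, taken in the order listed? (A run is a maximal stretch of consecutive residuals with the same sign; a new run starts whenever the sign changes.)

5 runs

x=40: ŷ = 24 + 40 = 64; r = 63.4 − 64 = -0.6
x=45: ŷ = 24 + 45 = 69; r = 68.7 − 69 = -0.3
x=55: ŷ = 24 + 55 = 79; r = 80.9 − 79 = 1.9
x=65: ŷ = 24 + 65 = 89; r = 88 − 89 = -1
x=75: ŷ = 24 + 75 = 99; r = 99.4 − 99 = 0.4
x=80: ŷ = 24 + 80 = 104; r = 103.6 − 104 = -0.4
Signs: − − + − + −
Runs: −×2, +×1, −×1, +×1, −×1 → 5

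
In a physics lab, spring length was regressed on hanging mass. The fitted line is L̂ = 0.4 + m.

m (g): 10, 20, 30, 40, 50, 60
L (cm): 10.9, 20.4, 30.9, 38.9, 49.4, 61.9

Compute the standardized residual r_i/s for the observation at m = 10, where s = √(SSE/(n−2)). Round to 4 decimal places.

m=10: L̂ = 0.4 + 10 = 10.4; r = 10.9 − 10.4 = 0.5
m=20: L̂ = 0.4 + 20 = 20.4; r = 20.4 − 20.4 = 0
m=30: L̂ = 0.4 + 30 = 30.4; r = 30.9 − 30.4 = 0.5
m=40: L̂ = 0.4 + 40 = 40.4; r = 38.9 − 40.4 = -1.5
m=50: L̂ = 0.4 + 50 = 50.4; r = 49.4 − 50.4 = -1
m=60: L̂ = 0.4 + 60 = 60.4; r = 61.9 − 60.4 = 1.5
SSE = 0.25 + 0 + 0.25 + 2.25 + 1 + 2.25 = 6
s = √(6/4) = 1.22474
r/s = 0.5 / 1.22474 = 0.4082

0.4082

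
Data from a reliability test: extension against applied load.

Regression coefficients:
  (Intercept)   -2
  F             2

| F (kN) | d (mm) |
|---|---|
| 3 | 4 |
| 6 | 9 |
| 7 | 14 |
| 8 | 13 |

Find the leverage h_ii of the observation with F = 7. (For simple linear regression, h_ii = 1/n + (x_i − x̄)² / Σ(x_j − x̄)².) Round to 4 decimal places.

F̄ = (3 + 6 + 7 + 8)/4 = 6
Σ(F − F̄)² = 9 + 0 + 1 + 4 = 14
h = 1/4 + (1)²/14 = 0.25 + 0.0714286 = 0.3214

h = 0.3214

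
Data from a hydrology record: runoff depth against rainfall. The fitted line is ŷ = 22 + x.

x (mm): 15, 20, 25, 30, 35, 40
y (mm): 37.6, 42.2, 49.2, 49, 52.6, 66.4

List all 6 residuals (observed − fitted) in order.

0.6, 0.2, 2.2, -3, -4.4, 4.4

x=15: ŷ = 22 + 15 = 37; r = 37.6 − 37 = 0.6
x=20: ŷ = 22 + 20 = 42; r = 42.2 − 42 = 0.2
x=25: ŷ = 22 + 25 = 47; r = 49.2 − 47 = 2.2
x=30: ŷ = 22 + 30 = 52; r = 49 − 52 = -3
x=35: ŷ = 22 + 35 = 57; r = 52.6 − 57 = -4.4
x=40: ŷ = 22 + 40 = 62; r = 66.4 − 62 = 4.4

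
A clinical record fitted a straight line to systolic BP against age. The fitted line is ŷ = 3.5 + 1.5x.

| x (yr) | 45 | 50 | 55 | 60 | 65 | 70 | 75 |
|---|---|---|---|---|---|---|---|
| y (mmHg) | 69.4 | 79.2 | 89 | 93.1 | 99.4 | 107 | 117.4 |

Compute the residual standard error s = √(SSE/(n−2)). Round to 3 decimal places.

x=45: ŷ = 3.5 + 1.5·45 = 71; e = 69.4 − 71 = -1.6
x=50: ŷ = 3.5 + 1.5·50 = 78.5; e = 79.2 − 78.5 = 0.7
x=55: ŷ = 3.5 + 1.5·55 = 86; e = 89 − 86 = 3
x=60: ŷ = 3.5 + 1.5·60 = 93.5; e = 93.1 − 93.5 = -0.4
x=65: ŷ = 3.5 + 1.5·65 = 101; e = 99.4 − 101 = -1.6
x=70: ŷ = 3.5 + 1.5·70 = 108.5; e = 107 − 108.5 = -1.5
x=75: ŷ = 3.5 + 1.5·75 = 116; e = 117.4 − 116 = 1.4
SSE = 2.56 + 0.49 + 9 + 0.16 + 2.56 + 2.25 + 1.96 = 18.98
s = √(18.98/5) = √3.796 ≈ 1.948

s = 1.948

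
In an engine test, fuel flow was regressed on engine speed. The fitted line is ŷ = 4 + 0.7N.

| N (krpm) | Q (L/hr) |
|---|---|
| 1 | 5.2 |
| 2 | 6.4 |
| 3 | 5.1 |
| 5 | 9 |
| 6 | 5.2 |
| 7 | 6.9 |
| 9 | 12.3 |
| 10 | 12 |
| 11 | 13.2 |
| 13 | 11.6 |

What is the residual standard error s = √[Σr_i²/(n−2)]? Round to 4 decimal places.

s = 1.8371

N=1: ŷ = 4 + 0.7·1 = 4.7; r = 5.2 − 4.7 = 0.5
N=2: ŷ = 4 + 0.7·2 = 5.4; r = 6.4 − 5.4 = 1
N=3: ŷ = 4 + 0.7·3 = 6.1; r = 5.1 − 6.1 = -1
N=5: ŷ = 4 + 0.7·5 = 7.5; r = 9 − 7.5 = 1.5
N=6: ŷ = 4 + 0.7·6 = 8.2; r = 5.2 − 8.2 = -3
N=7: ŷ = 4 + 0.7·7 = 8.9; r = 6.9 − 8.9 = -2
N=9: ŷ = 4 + 0.7·9 = 10.3; r = 12.3 − 10.3 = 2
N=10: ŷ = 4 + 0.7·10 = 11; r = 12 − 11 = 1
N=11: ŷ = 4 + 0.7·11 = 11.7; r = 13.2 − 11.7 = 1.5
N=13: ŷ = 4 + 0.7·13 = 13.1; r = 11.6 − 13.1 = -1.5
SSE = 0.25 + 1 + 1 + 2.25 + 9 + 4 + 4 + 1 + 2.25 + 2.25 = 27
s = √(27/8) = √3.375 ≈ 1.8371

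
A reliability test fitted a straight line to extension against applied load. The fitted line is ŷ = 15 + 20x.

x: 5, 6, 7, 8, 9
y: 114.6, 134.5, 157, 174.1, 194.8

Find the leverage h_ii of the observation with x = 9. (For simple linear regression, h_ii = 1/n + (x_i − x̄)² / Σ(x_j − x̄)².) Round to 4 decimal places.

x̄ = (5 + 6 + 7 + 8 + 9)/5 = 7
Σ(x − x̄)² = 4 + 1 + 0 + 1 + 4 = 10
h = 1/5 + (2)²/10 = 0.2 + 0.4 = 0.6000

h = 0.6000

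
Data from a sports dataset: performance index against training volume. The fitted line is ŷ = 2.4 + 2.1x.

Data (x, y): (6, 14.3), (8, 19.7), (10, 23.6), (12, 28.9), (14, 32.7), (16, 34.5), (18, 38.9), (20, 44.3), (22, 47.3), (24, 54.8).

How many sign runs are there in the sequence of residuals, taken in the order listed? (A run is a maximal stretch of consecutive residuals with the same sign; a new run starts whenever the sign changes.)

x=6: ŷ = 2.4 + 2.1·6 = 15; r = 14.3 − 15 = -0.7
x=8: ŷ = 2.4 + 2.1·8 = 19.2; r = 19.7 − 19.2 = 0.5
x=10: ŷ = 2.4 + 2.1·10 = 23.4; r = 23.6 − 23.4 = 0.2
x=12: ŷ = 2.4 + 2.1·12 = 27.6; r = 28.9 − 27.6 = 1.3
x=14: ŷ = 2.4 + 2.1·14 = 31.8; r = 32.7 − 31.8 = 0.9
x=16: ŷ = 2.4 + 2.1·16 = 36; r = 34.5 − 36 = -1.5
x=18: ŷ = 2.4 + 2.1·18 = 40.2; r = 38.9 − 40.2 = -1.3
x=20: ŷ = 2.4 + 2.1·20 = 44.4; r = 44.3 − 44.4 = -0.1
x=22: ŷ = 2.4 + 2.1·22 = 48.6; r = 47.3 − 48.6 = -1.3
x=24: ŷ = 2.4 + 2.1·24 = 52.8; r = 54.8 − 52.8 = 2
Signs: − + + + + − − − − +
Runs: −×1, +×4, −×4, +×1 → 4

4 runs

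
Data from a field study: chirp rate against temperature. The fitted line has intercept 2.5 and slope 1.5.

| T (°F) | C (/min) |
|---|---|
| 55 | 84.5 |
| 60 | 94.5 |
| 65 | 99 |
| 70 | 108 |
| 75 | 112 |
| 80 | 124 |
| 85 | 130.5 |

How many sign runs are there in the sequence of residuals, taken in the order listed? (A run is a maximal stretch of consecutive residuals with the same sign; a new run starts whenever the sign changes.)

T=55: ŷ = 2.5 + 1.5·55 = 85; e = 84.5 − 85 = -0.5
T=60: ŷ = 2.5 + 1.5·60 = 92.5; e = 94.5 − 92.5 = 2
T=65: ŷ = 2.5 + 1.5·65 = 100; e = 99 − 100 = -1
T=70: ŷ = 2.5 + 1.5·70 = 107.5; e = 108 − 107.5 = 0.5
T=75: ŷ = 2.5 + 1.5·75 = 115; e = 112 − 115 = -3
T=80: ŷ = 2.5 + 1.5·80 = 122.5; e = 124 − 122.5 = 1.5
T=85: ŷ = 2.5 + 1.5·85 = 130; e = 130.5 − 130 = 0.5
Signs: − + − + − + +
Runs: −×1, +×1, −×1, +×1, −×1, +×2 → 6

6 runs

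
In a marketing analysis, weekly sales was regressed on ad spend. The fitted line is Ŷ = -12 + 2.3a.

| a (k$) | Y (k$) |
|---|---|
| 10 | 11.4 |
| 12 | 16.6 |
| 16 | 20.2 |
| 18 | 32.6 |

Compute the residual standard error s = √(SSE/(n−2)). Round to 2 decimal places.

a=10: Ŷ = -12 + 2.3·10 = 11; e = 11.4 − 11 = 0.4
a=12: Ŷ = -12 + 2.3·12 = 15.6; e = 16.6 − 15.6 = 1
a=16: Ŷ = -12 + 2.3·16 = 24.8; e = 20.2 − 24.8 = -4.6
a=18: Ŷ = -12 + 2.3·18 = 29.4; e = 32.6 − 29.4 = 3.2
SSE = 0.16 + 1 + 21.16 + 10.24 = 32.56
s = √(32.56/2) = √16.28 ≈ 4.03

s = 4.03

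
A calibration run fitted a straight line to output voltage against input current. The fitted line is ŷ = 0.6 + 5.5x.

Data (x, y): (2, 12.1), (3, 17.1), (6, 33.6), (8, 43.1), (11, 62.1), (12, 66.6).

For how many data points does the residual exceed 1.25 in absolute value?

x=2: ŷ = 0.6 + 5.5·2 = 11.6; e = 12.1 − 11.6 = 0.5
x=3: ŷ = 0.6 + 5.5·3 = 17.1; e = 17.1 − 17.1 = 0
x=6: ŷ = 0.6 + 5.5·6 = 33.6; e = 33.6 − 33.6 = 0
x=8: ŷ = 0.6 + 5.5·8 = 44.6; e = 43.1 − 44.6 = -1.5
x=11: ŷ = 0.6 + 5.5·11 = 61.1; e = 62.1 − 61.1 = 1
x=12: ŷ = 0.6 + 5.5·12 = 66.6; e = 66.6 − 66.6 = 0
|e| > 1.25: x=8 (|e|=1.5) → 1

1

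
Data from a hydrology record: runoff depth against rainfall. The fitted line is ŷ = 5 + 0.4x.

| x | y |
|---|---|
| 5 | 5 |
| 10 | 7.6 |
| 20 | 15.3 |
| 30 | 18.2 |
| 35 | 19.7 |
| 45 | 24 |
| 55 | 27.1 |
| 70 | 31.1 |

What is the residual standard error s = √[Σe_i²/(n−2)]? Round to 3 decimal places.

x=5: ŷ = 5 + 0.4·5 = 7; e = 5 − 7 = -2
x=10: ŷ = 5 + 0.4·10 = 9; e = 7.6 − 9 = -1.4
x=20: ŷ = 5 + 0.4·20 = 13; e = 15.3 − 13 = 2.3
x=30: ŷ = 5 + 0.4·30 = 17; e = 18.2 − 17 = 1.2
x=35: ŷ = 5 + 0.4·35 = 19; e = 19.7 − 19 = 0.7
x=45: ŷ = 5 + 0.4·45 = 23; e = 24 − 23 = 1
x=55: ŷ = 5 + 0.4·55 = 27; e = 27.1 − 27 = 0.1
x=70: ŷ = 5 + 0.4·70 = 33; e = 31.1 − 33 = -1.9
SSE = 4 + 1.96 + 5.29 + 1.44 + 0.49 + 1 + 0.01 + 3.61 = 17.8
s = √(17.8/6) = √2.96667 ≈ 1.722

s = 1.722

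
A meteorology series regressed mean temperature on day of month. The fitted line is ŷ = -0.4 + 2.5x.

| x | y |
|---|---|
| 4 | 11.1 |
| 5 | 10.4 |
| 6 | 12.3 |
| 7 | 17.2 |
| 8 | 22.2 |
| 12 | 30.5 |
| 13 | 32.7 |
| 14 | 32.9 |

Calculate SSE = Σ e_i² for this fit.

SSE = 21.26

x=4: ŷ = -0.4 + 2.5·4 = 9.6; e = 11.1 − 9.6 = 1.5
x=5: ŷ = -0.4 + 2.5·5 = 12.1; e = 10.4 − 12.1 = -1.7
x=6: ŷ = -0.4 + 2.5·6 = 14.6; e = 12.3 − 14.6 = -2.3
x=7: ŷ = -0.4 + 2.5·7 = 17.1; e = 17.2 − 17.1 = 0.1
x=8: ŷ = -0.4 + 2.5·8 = 19.6; e = 22.2 − 19.6 = 2.6
x=12: ŷ = -0.4 + 2.5·12 = 29.6; e = 30.5 − 29.6 = 0.9
x=13: ŷ = -0.4 + 2.5·13 = 32.1; e = 32.7 − 32.1 = 0.6
x=14: ŷ = -0.4 + 2.5·14 = 34.6; e = 32.9 − 34.6 = -1.7
SSE = 2.25 + 2.89 + 5.29 + 0.01 + 6.76 + 0.81 + 0.36 + 2.89 = 21.26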